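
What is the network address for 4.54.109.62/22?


IP:   00000100.00110110.01101101.00111110
Mask: 11111111.11111111.11111100.00000000
AND operation:
Net:  00000100.00110110.01101100.00000000
Network: 4.54.108.0/22


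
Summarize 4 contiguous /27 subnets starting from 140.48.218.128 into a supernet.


Original prefix: /27
Number of subnets: 4 = 2^2
New prefix = 27 - 2 = 25
Supernet: 140.48.218.128/25


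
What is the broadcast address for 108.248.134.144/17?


Network: 108.248.128.0/17
Host bits = 15
Set all host bits to 1:
Broadcast: 108.248.255.255


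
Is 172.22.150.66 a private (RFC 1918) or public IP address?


RFC 1918 private ranges:
  10.0.0.0/8 (10.0.0.0 - 10.255.255.255)
  172.16.0.0/12 (172.16.0.0 - 172.31.255.255)
  192.168.0.0/16 (192.168.0.0 - 192.168.255.255)
Private (in 172.16.0.0/12)


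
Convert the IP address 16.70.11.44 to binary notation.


16 = 00010000
70 = 01000110
11 = 00001011
44 = 00101100
Binary: 00010000.01000110.00001011.00101100


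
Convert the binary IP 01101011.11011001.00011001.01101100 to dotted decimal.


01101011 = 107
11011001 = 217
00011001 = 25
01101100 = 108
IP: 107.217.25.108


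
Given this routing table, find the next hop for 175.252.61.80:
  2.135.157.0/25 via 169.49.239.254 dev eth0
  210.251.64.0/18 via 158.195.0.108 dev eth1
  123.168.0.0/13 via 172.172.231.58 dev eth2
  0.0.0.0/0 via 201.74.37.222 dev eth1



Longest prefix match for 175.252.61.80:
  /25 2.135.157.0: no
  /18 210.251.64.0: no
  /13 123.168.0.0: no
  /0 0.0.0.0: MATCH
Selected: next-hop 201.74.37.222 via eth1 (matched /0)


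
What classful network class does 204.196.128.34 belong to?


First octet: 204
Binary: 11001100
110xxxxx -> Class C (192-223)
Class C, default mask 255.255.255.0 (/24)


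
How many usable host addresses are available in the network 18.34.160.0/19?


Host bits = 32 - 19 = 13
Total addresses = 2^13 = 8192
Usable = total - 2 (network and broadcast)
Usable hosts: 8190


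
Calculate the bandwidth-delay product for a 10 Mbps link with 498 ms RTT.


BDP = bandwidth * RTT
= 10 Mbps * 498 ms
= 10 * 1e6 * 498 / 1000 bits
= 4980000 bits
= 622500 bytes
= 607.9102 KB
BDP = 4980000 bits (622500 bytes)


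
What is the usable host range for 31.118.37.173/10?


Network: 31.64.0.0
Broadcast: 31.127.255.255
First usable = network + 1
Last usable = broadcast - 1
Range: 31.64.0.1 to 31.127.255.254


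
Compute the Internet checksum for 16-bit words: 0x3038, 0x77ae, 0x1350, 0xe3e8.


Sum all words (with carry folding):
+ 0x3038 = 0x3038
+ 0x77ae = 0xa7e6
+ 0x1350 = 0xbb36
+ 0xe3e8 = 0x9f1f
One's complement: ~0x9f1f
Checksum = 0x60e0


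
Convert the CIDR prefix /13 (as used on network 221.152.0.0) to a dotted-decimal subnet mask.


/13 means 13 network bits, 19 host bits
Binary: 11111111111110000000000000000000
Mask: 255.248.0.0


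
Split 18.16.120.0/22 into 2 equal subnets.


New prefix = 22 + 1 = 23
Each subnet has 512 addresses
  18.16.120.0/23
  18.16.122.0/23
Subnets: 18.16.120.0/23, 18.16.122.0/23


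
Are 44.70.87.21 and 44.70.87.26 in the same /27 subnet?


Mask: 255.255.255.224
44.70.87.21 AND mask = 44.70.87.0
44.70.87.26 AND mask = 44.70.87.0
Yes, same subnet (44.70.87.0)


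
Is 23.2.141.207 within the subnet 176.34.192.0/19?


Subnet network: 176.34.192.0
Test IP AND mask: 23.2.128.0
No, 23.2.141.207 is not in 176.34.192.0/19


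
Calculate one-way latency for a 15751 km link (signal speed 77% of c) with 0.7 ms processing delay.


Speed = 0.77 * 3e5 km/s = 231000 km/s
Propagation delay = 15751 / 231000 = 0.0682 s = 68.1861 ms
Processing delay = 0.7 ms
Total one-way latency = 68.8861 ms


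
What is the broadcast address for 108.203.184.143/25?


Network: 108.203.184.128/25
Host bits = 7
Set all host bits to 1:
Broadcast: 108.203.184.255


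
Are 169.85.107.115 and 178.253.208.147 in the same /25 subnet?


Mask: 255.255.255.128
169.85.107.115 AND mask = 169.85.107.0
178.253.208.147 AND mask = 178.253.208.128
No, different subnets (169.85.107.0 vs 178.253.208.128)


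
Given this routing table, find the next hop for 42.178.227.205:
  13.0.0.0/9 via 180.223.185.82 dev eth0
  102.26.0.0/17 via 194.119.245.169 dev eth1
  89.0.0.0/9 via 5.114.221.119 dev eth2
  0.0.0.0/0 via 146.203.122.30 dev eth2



Longest prefix match for 42.178.227.205:
  /9 13.0.0.0: no
  /17 102.26.0.0: no
  /9 89.0.0.0: no
  /0 0.0.0.0: MATCH
Selected: next-hop 146.203.122.30 via eth2 (matched /0)


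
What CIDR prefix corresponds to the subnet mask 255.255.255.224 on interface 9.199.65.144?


Binary: 11111111.11111111.11111111.11100000
Count leading 1s
Prefix: /27


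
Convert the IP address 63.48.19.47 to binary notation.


63 = 00111111
48 = 00110000
19 = 00010011
47 = 00101111
Binary: 00111111.00110000.00010011.00101111


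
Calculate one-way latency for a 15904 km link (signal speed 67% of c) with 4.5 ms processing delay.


Speed = 0.67 * 3e5 km/s = 201000 km/s
Propagation delay = 15904 / 201000 = 0.0791 s = 79.1244 ms
Processing delay = 4.5 ms
Total one-way latency = 83.6244 ms


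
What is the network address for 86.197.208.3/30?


IP:   01010110.11000101.11010000.00000011
Mask: 11111111.11111111.11111111.11111100
AND operation:
Net:  01010110.11000101.11010000.00000000
Network: 86.197.208.0/30


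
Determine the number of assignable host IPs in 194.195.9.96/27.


Host bits = 32 - 27 = 5
Total addresses = 2^5 = 32
Usable = total - 2 (network and broadcast)
Usable hosts: 30


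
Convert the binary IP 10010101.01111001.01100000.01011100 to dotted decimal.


10010101 = 149
01111001 = 121
01100000 = 96
01011100 = 92
IP: 149.121.96.92


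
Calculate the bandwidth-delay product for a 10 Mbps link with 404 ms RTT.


BDP = bandwidth * RTT
= 10 Mbps * 404 ms
= 10 * 1e6 * 404 / 1000 bits
= 4040000 bits
= 505000 bytes
= 493.1641 KB
BDP = 4040000 bits (505000 bytes)


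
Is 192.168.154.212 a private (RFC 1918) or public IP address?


RFC 1918 private ranges:
  10.0.0.0/8 (10.0.0.0 - 10.255.255.255)
  172.16.0.0/12 (172.16.0.0 - 172.31.255.255)
  192.168.0.0/16 (192.168.0.0 - 192.168.255.255)
Private (in 192.168.0.0/16)


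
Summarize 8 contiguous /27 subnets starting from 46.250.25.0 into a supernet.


Original prefix: /27
Number of subnets: 8 = 2^3
New prefix = 27 - 3 = 24
Supernet: 46.250.25.0/24


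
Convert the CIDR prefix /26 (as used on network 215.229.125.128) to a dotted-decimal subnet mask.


/26 means 26 network bits, 6 host bits
Binary: 11111111111111111111111111000000
Mask: 255.255.255.192


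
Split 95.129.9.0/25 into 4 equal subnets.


New prefix = 25 + 2 = 27
Each subnet has 32 addresses
  95.129.9.0/27
  95.129.9.32/27
  95.129.9.64/27
  95.129.9.96/27
Subnets: 95.129.9.0/27, 95.129.9.32/27, 95.129.9.64/27, 95.129.9.96/27


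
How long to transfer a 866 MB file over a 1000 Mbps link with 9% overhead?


Effective throughput = 1000 * (1 - 9/100) = 910 Mbps
File size in Mb = 866 * 8 = 6928 Mb
Time = 6928 / 910
Time = 7.6132 seconds


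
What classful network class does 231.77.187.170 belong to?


First octet: 231
Binary: 11100111
1110xxxx -> Class D (224-239)
Class D (multicast), default mask N/A


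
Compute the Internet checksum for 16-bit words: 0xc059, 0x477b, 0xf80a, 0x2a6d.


Sum all words (with carry folding):
+ 0xc059 = 0xc059
+ 0x477b = 0x07d5
+ 0xf80a = 0xffdf
+ 0x2a6d = 0x2a4d
One's complement: ~0x2a4d
Checksum = 0xd5b2


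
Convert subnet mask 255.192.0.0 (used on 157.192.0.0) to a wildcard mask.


Subnet mask: 255.192.0.0
Wildcard = 255.255.255.255 - subnet mask
255 - 255 = 0
255 - 192 = 63
255 - 0 = 255
255 - 0 = 255
Wildcard: 0.63.255.255


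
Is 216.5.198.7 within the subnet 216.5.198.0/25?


Subnet network: 216.5.198.0
Test IP AND mask: 216.5.198.0
Yes, 216.5.198.7 is in 216.5.198.0/25


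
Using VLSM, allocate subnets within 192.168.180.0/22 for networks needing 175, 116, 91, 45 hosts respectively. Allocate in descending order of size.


175 hosts -> /24 (254 usable): 192.168.180.0/24
116 hosts -> /25 (126 usable): 192.168.181.0/25
91 hosts -> /25 (126 usable): 192.168.181.128/25
45 hosts -> /26 (62 usable): 192.168.182.0/26
Allocation: 192.168.180.0/24 (175 hosts, 254 usable); 192.168.181.0/25 (116 hosts, 126 usable); 192.168.181.128/25 (91 hosts, 126 usable); 192.168.182.0/26 (45 hosts, 62 usable)


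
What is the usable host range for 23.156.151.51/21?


Network: 23.156.144.0
Broadcast: 23.156.151.255
First usable = network + 1
Last usable = broadcast - 1
Range: 23.156.144.1 to 23.156.151.254


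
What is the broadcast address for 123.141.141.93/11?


Network: 123.128.0.0/11
Host bits = 21
Set all host bits to 1:
Broadcast: 123.159.255.255


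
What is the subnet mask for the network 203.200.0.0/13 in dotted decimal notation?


/13 means 13 network bits, 19 host bits
Binary: 11111111111110000000000000000000
Mask: 255.248.0.0


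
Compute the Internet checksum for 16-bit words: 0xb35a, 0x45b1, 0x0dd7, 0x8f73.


Sum all words (with carry folding):
+ 0xb35a = 0xb35a
+ 0x45b1 = 0xf90b
+ 0x0dd7 = 0x06e3
+ 0x8f73 = 0x9656
One's complement: ~0x9656
Checksum = 0x69a9


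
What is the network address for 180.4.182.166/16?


IP:   10110100.00000100.10110110.10100110
Mask: 11111111.11111111.00000000.00000000
AND operation:
Net:  10110100.00000100.00000000.00000000
Network: 180.4.0.0/16


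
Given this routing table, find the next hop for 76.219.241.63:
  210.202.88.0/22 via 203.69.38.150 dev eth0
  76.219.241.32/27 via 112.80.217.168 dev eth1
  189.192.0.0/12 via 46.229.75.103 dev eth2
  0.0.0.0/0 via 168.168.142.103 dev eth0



Longest prefix match for 76.219.241.63:
  /22 210.202.88.0: no
  /27 76.219.241.32: MATCH
  /12 189.192.0.0: no
  /0 0.0.0.0: MATCH
Selected: next-hop 112.80.217.168 via eth1 (matched /27)


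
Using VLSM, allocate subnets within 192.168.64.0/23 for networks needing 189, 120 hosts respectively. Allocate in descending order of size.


189 hosts -> /24 (254 usable): 192.168.64.0/24
120 hosts -> /25 (126 usable): 192.168.65.0/25
Allocation: 192.168.64.0/24 (189 hosts, 254 usable); 192.168.65.0/25 (120 hosts, 126 usable)


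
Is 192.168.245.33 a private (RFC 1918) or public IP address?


RFC 1918 private ranges:
  10.0.0.0/8 (10.0.0.0 - 10.255.255.255)
  172.16.0.0/12 (172.16.0.0 - 172.31.255.255)
  192.168.0.0/16 (192.168.0.0 - 192.168.255.255)
Private (in 192.168.0.0/16)


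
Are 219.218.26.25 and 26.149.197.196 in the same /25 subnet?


Mask: 255.255.255.128
219.218.26.25 AND mask = 219.218.26.0
26.149.197.196 AND mask = 26.149.197.128
No, different subnets (219.218.26.0 vs 26.149.197.128)


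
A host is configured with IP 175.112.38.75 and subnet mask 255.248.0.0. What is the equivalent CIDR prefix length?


Binary: 11111111.11111000.00000000.00000000
Count leading 1s
Prefix: /13


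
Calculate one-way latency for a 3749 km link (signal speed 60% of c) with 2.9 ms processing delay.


Speed = 0.6 * 3e5 km/s = 180000 km/s
Propagation delay = 3749 / 180000 = 0.0208 s = 20.8278 ms
Processing delay = 2.9 ms
Total one-way latency = 23.7278 ms


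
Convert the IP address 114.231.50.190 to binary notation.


114 = 01110010
231 = 11100111
50 = 00110010
190 = 10111110
Binary: 01110010.11100111.00110010.10111110


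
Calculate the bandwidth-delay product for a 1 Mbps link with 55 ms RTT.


BDP = bandwidth * RTT
= 1 Mbps * 55 ms
= 1 * 1e6 * 55 / 1000 bits
= 55000 bits
= 6875 bytes
= 6.7139 KB
BDP = 55000 bits (6875 bytes)


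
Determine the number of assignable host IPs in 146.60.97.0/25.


Host bits = 32 - 25 = 7
Total addresses = 2^7 = 128
Usable = total - 2 (network and broadcast)
Usable hosts: 126


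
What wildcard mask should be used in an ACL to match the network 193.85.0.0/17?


Subnet mask: 255.255.128.0
Wildcard = 255.255.255.255 - subnet mask
255 - 255 = 0
255 - 255 = 0
255 - 128 = 127
255 - 0 = 255
Wildcard: 0.0.127.255


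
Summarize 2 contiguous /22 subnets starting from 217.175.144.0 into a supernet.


Original prefix: /22
Number of subnets: 2 = 2^1
New prefix = 22 - 1 = 21
Supernet: 217.175.144.0/21


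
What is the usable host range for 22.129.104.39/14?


Network: 22.128.0.0
Broadcast: 22.131.255.255
First usable = network + 1
Last usable = broadcast - 1
Range: 22.128.0.1 to 22.131.255.254


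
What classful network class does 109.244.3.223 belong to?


First octet: 109
Binary: 01101101
0xxxxxxx -> Class A (1-126)
Class A, default mask 255.0.0.0 (/8)


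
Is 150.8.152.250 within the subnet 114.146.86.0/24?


Subnet network: 114.146.86.0
Test IP AND mask: 150.8.152.0
No, 150.8.152.250 is not in 114.146.86.0/24


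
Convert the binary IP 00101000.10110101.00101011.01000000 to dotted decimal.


00101000 = 40
10110101 = 181
00101011 = 43
01000000 = 64
IP: 40.181.43.64


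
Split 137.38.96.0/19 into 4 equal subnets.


New prefix = 19 + 2 = 21
Each subnet has 2048 addresses
  137.38.96.0/21
  137.38.104.0/21
  137.38.112.0/21
  137.38.120.0/21
Subnets: 137.38.96.0/21, 137.38.104.0/21, 137.38.112.0/21, 137.38.120.0/21


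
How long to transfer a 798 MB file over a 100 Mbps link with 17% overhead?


Effective throughput = 100 * (1 - 17/100) = 83 Mbps
File size in Mb = 798 * 8 = 6384 Mb
Time = 6384 / 83
Time = 76.9157 seconds


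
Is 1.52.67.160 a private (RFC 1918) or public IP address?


RFC 1918 private ranges:
  10.0.0.0/8 (10.0.0.0 - 10.255.255.255)
  172.16.0.0/12 (172.16.0.0 - 172.31.255.255)
  192.168.0.0/16 (192.168.0.0 - 192.168.255.255)
Public (not in any RFC 1918 range)


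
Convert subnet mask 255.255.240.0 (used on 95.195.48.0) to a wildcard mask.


Subnet mask: 255.255.240.0
Wildcard = 255.255.255.255 - subnet mask
255 - 255 = 0
255 - 255 = 0
255 - 240 = 15
255 - 0 = 255
Wildcard: 0.0.15.255


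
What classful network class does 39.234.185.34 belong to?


First octet: 39
Binary: 00100111
0xxxxxxx -> Class A (1-126)
Class A, default mask 255.0.0.0 (/8)


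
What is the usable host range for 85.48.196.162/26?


Network: 85.48.196.128
Broadcast: 85.48.196.191
First usable = network + 1
Last usable = broadcast - 1
Range: 85.48.196.129 to 85.48.196.190


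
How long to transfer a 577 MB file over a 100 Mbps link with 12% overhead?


Effective throughput = 100 * (1 - 12/100) = 88 Mbps
File size in Mb = 577 * 8 = 4616 Mb
Time = 4616 / 88
Time = 52.4545 seconds


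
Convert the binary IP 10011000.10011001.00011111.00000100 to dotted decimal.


10011000 = 152
10011001 = 153
00011111 = 31
00000100 = 4
IP: 152.153.31.4


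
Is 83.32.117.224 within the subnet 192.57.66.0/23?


Subnet network: 192.57.66.0
Test IP AND mask: 83.32.116.0
No, 83.32.117.224 is not in 192.57.66.0/23


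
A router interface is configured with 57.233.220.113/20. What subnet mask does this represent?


/20 means 20 network bits, 12 host bits
Binary: 11111111111111111111000000000000
Mask: 255.255.240.0


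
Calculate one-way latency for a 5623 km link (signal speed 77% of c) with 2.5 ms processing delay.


Speed = 0.77 * 3e5 km/s = 231000 km/s
Propagation delay = 5623 / 231000 = 0.0243 s = 24.342 ms
Processing delay = 2.5 ms
Total one-way latency = 26.842 ms


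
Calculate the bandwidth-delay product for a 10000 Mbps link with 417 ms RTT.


BDP = bandwidth * RTT
= 10000 Mbps * 417 ms
= 10000 * 1e6 * 417 / 1000 bits
= 4170000000 bits
= 521250000 bytes
= 509033.2031 KB
BDP = 4170000000 bits (521250000 bytes)


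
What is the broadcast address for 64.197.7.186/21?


Network: 64.197.0.0/21
Host bits = 11
Set all host bits to 1:
Broadcast: 64.197.7.255


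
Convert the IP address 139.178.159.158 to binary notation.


139 = 10001011
178 = 10110010
159 = 10011111
158 = 10011110
Binary: 10001011.10110010.10011111.10011110


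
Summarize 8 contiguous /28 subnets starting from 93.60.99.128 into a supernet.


Original prefix: /28
Number of subnets: 8 = 2^3
New prefix = 28 - 3 = 25
Supernet: 93.60.99.128/25


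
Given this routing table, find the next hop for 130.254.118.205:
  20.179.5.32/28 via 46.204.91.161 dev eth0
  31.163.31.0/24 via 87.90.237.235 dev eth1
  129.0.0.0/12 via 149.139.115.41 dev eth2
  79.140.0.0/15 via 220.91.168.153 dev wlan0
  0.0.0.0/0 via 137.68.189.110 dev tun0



Longest prefix match for 130.254.118.205:
  /28 20.179.5.32: no
  /24 31.163.31.0: no
  /12 129.0.0.0: no
  /15 79.140.0.0: no
  /0 0.0.0.0: MATCH
Selected: next-hop 137.68.189.110 via tun0 (matched /0)


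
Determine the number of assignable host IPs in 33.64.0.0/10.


Host bits = 32 - 10 = 22
Total addresses = 2^22 = 4194304
Usable = total - 2 (network and broadcast)
Usable hosts: 4194302


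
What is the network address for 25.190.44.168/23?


IP:   00011001.10111110.00101100.10101000
Mask: 11111111.11111111.11111110.00000000
AND operation:
Net:  00011001.10111110.00101100.00000000
Network: 25.190.44.0/23


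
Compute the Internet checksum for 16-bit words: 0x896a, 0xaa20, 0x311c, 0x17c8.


Sum all words (with carry folding):
+ 0x896a = 0x896a
+ 0xaa20 = 0x338b
+ 0x311c = 0x64a7
+ 0x17c8 = 0x7c6f
One's complement: ~0x7c6f
Checksum = 0x8390


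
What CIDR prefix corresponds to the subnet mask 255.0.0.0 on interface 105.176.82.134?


Binary: 11111111.00000000.00000000.00000000
Count leading 1s
Prefix: /8


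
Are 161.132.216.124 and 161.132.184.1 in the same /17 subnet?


Mask: 255.255.128.0
161.132.216.124 AND mask = 161.132.128.0
161.132.184.1 AND mask = 161.132.128.0
Yes, same subnet (161.132.128.0)


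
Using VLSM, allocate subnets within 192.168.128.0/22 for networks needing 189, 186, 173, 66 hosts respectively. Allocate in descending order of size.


189 hosts -> /24 (254 usable): 192.168.128.0/24
186 hosts -> /24 (254 usable): 192.168.129.0/24
173 hosts -> /24 (254 usable): 192.168.130.0/24
66 hosts -> /25 (126 usable): 192.168.131.0/25
Allocation: 192.168.128.0/24 (189 hosts, 254 usable); 192.168.129.0/24 (186 hosts, 254 usable); 192.168.130.0/24 (173 hosts, 254 usable); 192.168.131.0/25 (66 hosts, 126 usable)


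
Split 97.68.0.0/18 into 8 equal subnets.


New prefix = 18 + 3 = 21
Each subnet has 2048 addresses
  97.68.0.0/21
  97.68.8.0/21
  97.68.16.0/21
  97.68.24.0/21
  97.68.32.0/21
  97.68.40.0/21
  97.68.48.0/21
  97.68.56.0/21
Subnets: 97.68.0.0/21, 97.68.8.0/21, 97.68.16.0/21, 97.68.24.0/21, 97.68.32.0/21, 97.68.40.0/21, 97.68.48.0/21, 97.68.56.0/21


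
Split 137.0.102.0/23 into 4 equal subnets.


New prefix = 23 + 2 = 25
Each subnet has 128 addresses
  137.0.102.0/25
  137.0.102.128/25
  137.0.103.0/25
  137.0.103.128/25
Subnets: 137.0.102.0/25, 137.0.102.128/25, 137.0.103.0/25, 137.0.103.128/25


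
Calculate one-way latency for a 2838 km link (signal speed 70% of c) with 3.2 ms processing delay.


Speed = 0.7 * 3e5 km/s = 210000 km/s
Propagation delay = 2838 / 210000 = 0.0135 s = 13.5143 ms
Processing delay = 3.2 ms
Total one-way latency = 16.7143 ms


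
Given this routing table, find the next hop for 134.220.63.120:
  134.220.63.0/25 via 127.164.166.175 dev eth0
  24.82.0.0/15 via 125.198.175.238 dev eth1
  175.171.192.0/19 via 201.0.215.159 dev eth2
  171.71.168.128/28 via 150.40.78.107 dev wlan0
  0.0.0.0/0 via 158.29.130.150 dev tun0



Longest prefix match for 134.220.63.120:
  /25 134.220.63.0: MATCH
  /15 24.82.0.0: no
  /19 175.171.192.0: no
  /28 171.71.168.128: no
  /0 0.0.0.0: MATCH
Selected: next-hop 127.164.166.175 via eth0 (matched /25)


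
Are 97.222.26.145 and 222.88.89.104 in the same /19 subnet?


Mask: 255.255.224.0
97.222.26.145 AND mask = 97.222.0.0
222.88.89.104 AND mask = 222.88.64.0
No, different subnets (97.222.0.0 vs 222.88.64.0)


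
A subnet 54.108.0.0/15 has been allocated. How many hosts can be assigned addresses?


Host bits = 32 - 15 = 17
Total addresses = 2^17 = 131072
Usable = total - 2 (network and broadcast)
Usable hosts: 131070


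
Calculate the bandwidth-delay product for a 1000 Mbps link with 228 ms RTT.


BDP = bandwidth * RTT
= 1000 Mbps * 228 ms
= 1000 * 1e6 * 228 / 1000 bits
= 228000000 bits
= 28500000 bytes
= 27832.0312 KB
BDP = 228000000 bits (28500000 bytes)


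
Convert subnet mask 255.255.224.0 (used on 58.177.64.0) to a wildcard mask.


Subnet mask: 255.255.224.0
Wildcard = 255.255.255.255 - subnet mask
255 - 255 = 0
255 - 255 = 0
255 - 224 = 31
255 - 0 = 255
Wildcard: 0.0.31.255


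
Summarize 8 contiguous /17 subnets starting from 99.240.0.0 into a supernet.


Original prefix: /17
Number of subnets: 8 = 2^3
New prefix = 17 - 3 = 14
Supernet: 99.240.0.0/14


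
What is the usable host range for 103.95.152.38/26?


Network: 103.95.152.0
Broadcast: 103.95.152.63
First usable = network + 1
Last usable = broadcast - 1
Range: 103.95.152.1 to 103.95.152.62


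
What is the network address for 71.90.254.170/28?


IP:   01000111.01011010.11111110.10101010
Mask: 11111111.11111111.11111111.11110000
AND operation:
Net:  01000111.01011010.11111110.10100000
Network: 71.90.254.160/28


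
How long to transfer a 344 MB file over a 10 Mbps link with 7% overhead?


Effective throughput = 10 * (1 - 7/100) = 9.3 Mbps
File size in Mb = 344 * 8 = 2752 Mb
Time = 2752 / 9.3
Time = 295.914 seconds


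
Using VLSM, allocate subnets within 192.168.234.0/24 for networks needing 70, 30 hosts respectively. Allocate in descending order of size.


70 hosts -> /25 (126 usable): 192.168.234.0/25
30 hosts -> /27 (30 usable): 192.168.234.128/27
Allocation: 192.168.234.0/25 (70 hosts, 126 usable); 192.168.234.128/27 (30 hosts, 30 usable)


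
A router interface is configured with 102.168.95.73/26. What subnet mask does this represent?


/26 means 26 network bits, 6 host bits
Binary: 11111111111111111111111111000000
Mask: 255.255.255.192


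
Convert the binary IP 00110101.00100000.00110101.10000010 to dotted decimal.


00110101 = 53
00100000 = 32
00110101 = 53
10000010 = 130
IP: 53.32.53.130


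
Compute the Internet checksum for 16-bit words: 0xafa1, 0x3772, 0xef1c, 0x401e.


Sum all words (with carry folding):
+ 0xafa1 = 0xafa1
+ 0x3772 = 0xe713
+ 0xef1c = 0xd630
+ 0x401e = 0x164f
One's complement: ~0x164f
Checksum = 0xe9b0


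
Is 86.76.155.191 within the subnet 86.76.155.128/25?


Subnet network: 86.76.155.128
Test IP AND mask: 86.76.155.128
Yes, 86.76.155.191 is in 86.76.155.128/25


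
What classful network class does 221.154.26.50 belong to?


First octet: 221
Binary: 11011101
110xxxxx -> Class C (192-223)
Class C, default mask 255.255.255.0 (/24)


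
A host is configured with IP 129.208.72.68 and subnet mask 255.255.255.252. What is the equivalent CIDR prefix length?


Binary: 11111111.11111111.11111111.11111100
Count leading 1s
Prefix: /30


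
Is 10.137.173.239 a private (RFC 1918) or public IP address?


RFC 1918 private ranges:
  10.0.0.0/8 (10.0.0.0 - 10.255.255.255)
  172.16.0.0/12 (172.16.0.0 - 172.31.255.255)
  192.168.0.0/16 (192.168.0.0 - 192.168.255.255)
Private (in 10.0.0.0/8)


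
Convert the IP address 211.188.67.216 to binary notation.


211 = 11010011
188 = 10111100
67 = 01000011
216 = 11011000
Binary: 11010011.10111100.01000011.11011000


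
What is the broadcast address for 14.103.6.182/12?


Network: 14.96.0.0/12
Host bits = 20
Set all host bits to 1:
Broadcast: 14.111.255.255


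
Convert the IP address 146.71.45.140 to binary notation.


146 = 10010010
71 = 01000111
45 = 00101101
140 = 10001100
Binary: 10010010.01000111.00101101.10001100


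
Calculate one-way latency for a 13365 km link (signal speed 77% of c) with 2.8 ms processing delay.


Speed = 0.77 * 3e5 km/s = 231000 km/s
Propagation delay = 13365 / 231000 = 0.0579 s = 57.8571 ms
Processing delay = 2.8 ms
Total one-way latency = 60.6571 ms


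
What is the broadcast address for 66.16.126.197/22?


Network: 66.16.124.0/22
Host bits = 10
Set all host bits to 1:
Broadcast: 66.16.127.255


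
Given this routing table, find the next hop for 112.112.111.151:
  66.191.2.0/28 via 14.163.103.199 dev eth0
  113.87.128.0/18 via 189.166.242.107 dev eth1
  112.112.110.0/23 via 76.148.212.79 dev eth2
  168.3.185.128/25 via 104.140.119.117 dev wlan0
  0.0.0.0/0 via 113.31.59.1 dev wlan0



Longest prefix match for 112.112.111.151:
  /28 66.191.2.0: no
  /18 113.87.128.0: no
  /23 112.112.110.0: MATCH
  /25 168.3.185.128: no
  /0 0.0.0.0: MATCH
Selected: next-hop 76.148.212.79 via eth2 (matched /23)


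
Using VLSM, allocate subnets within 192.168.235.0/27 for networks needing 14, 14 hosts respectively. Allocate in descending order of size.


14 hosts -> /28 (14 usable): 192.168.235.0/28
14 hosts -> /28 (14 usable): 192.168.235.16/28
Allocation: 192.168.235.0/28 (14 hosts, 14 usable); 192.168.235.16/28 (14 hosts, 14 usable)


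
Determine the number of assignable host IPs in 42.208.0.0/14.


Host bits = 32 - 14 = 18
Total addresses = 2^18 = 262144
Usable = total - 2 (network and broadcast)
Usable hosts: 262142


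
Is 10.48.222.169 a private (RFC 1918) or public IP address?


RFC 1918 private ranges:
  10.0.0.0/8 (10.0.0.0 - 10.255.255.255)
  172.16.0.0/12 (172.16.0.0 - 172.31.255.255)
  192.168.0.0/16 (192.168.0.0 - 192.168.255.255)
Private (in 10.0.0.0/8)


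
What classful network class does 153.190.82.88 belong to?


First octet: 153
Binary: 10011001
10xxxxxx -> Class B (128-191)
Class B, default mask 255.255.0.0 (/16)


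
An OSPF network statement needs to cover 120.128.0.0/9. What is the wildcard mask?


Subnet mask: 255.128.0.0
Wildcard = 255.255.255.255 - subnet mask
255 - 255 = 0
255 - 128 = 127
255 - 0 = 255
255 - 0 = 255
Wildcard: 0.127.255.255


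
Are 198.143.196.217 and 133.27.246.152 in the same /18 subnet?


Mask: 255.255.192.0
198.143.196.217 AND mask = 198.143.192.0
133.27.246.152 AND mask = 133.27.192.0
No, different subnets (198.143.192.0 vs 133.27.192.0)


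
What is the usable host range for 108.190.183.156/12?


Network: 108.176.0.0
Broadcast: 108.191.255.255
First usable = network + 1
Last usable = broadcast - 1
Range: 108.176.0.1 to 108.191.255.254


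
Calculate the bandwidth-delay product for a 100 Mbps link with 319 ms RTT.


BDP = bandwidth * RTT
= 100 Mbps * 319 ms
= 100 * 1e6 * 319 / 1000 bits
= 31900000 bits
= 3987500 bytes
= 3894.043 KB
BDP = 31900000 bits (3987500 bytes)


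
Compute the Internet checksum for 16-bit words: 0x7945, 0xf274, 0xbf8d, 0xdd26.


Sum all words (with carry folding):
+ 0x7945 = 0x7945
+ 0xf274 = 0x6bba
+ 0xbf8d = 0x2b48
+ 0xdd26 = 0x086f
One's complement: ~0x086f
Checksum = 0xf790


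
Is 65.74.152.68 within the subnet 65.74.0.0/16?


Subnet network: 65.74.0.0
Test IP AND mask: 65.74.0.0
Yes, 65.74.152.68 is in 65.74.0.0/16


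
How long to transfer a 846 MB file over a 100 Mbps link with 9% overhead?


Effective throughput = 100 * (1 - 9/100) = 91 Mbps
File size in Mb = 846 * 8 = 6768 Mb
Time = 6768 / 91
Time = 74.3736 seconds


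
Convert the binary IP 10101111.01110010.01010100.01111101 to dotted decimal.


10101111 = 175
01110010 = 114
01010100 = 84
01111101 = 125
IP: 175.114.84.125


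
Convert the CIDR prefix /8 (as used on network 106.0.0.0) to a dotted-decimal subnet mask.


/8 means 8 network bits, 24 host bits
Binary: 11111111000000000000000000000000
Mask: 255.0.0.0


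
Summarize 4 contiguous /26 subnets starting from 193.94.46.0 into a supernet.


Original prefix: /26
Number of subnets: 4 = 2^2
New prefix = 26 - 2 = 24
Supernet: 193.94.46.0/24


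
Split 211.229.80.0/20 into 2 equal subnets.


New prefix = 20 + 1 = 21
Each subnet has 2048 addresses
  211.229.80.0/21
  211.229.88.0/21
Subnets: 211.229.80.0/21, 211.229.88.0/21


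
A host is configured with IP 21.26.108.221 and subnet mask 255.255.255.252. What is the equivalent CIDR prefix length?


Binary: 11111111.11111111.11111111.11111100
Count leading 1s
Prefix: /30


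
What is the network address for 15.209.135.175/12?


IP:   00001111.11010001.10000111.10101111
Mask: 11111111.11110000.00000000.00000000
AND operation:
Net:  00001111.11010000.00000000.00000000
Network: 15.208.0.0/12


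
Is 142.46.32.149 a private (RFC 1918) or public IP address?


RFC 1918 private ranges:
  10.0.0.0/8 (10.0.0.0 - 10.255.255.255)
  172.16.0.0/12 (172.16.0.0 - 172.31.255.255)
  192.168.0.0/16 (192.168.0.0 - 192.168.255.255)
Public (not in any RFC 1918 range)


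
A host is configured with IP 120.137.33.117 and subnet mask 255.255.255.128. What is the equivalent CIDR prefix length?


Binary: 11111111.11111111.11111111.10000000
Count leading 1s
Prefix: /25


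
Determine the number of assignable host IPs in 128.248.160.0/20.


Host bits = 32 - 20 = 12
Total addresses = 2^12 = 4096
Usable = total - 2 (network and broadcast)
Usable hosts: 4094


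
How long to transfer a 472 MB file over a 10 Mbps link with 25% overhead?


Effective throughput = 10 * (1 - 25/100) = 7.5 Mbps
File size in Mb = 472 * 8 = 3776 Mb
Time = 3776 / 7.5
Time = 503.4667 seconds


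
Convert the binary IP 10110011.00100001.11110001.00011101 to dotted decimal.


10110011 = 179
00100001 = 33
11110001 = 241
00011101 = 29
IP: 179.33.241.29


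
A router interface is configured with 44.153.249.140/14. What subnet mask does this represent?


/14 means 14 network bits, 18 host bits
Binary: 11111111111111000000000000000000
Mask: 255.252.0.0


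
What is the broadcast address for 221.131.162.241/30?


Network: 221.131.162.240/30
Host bits = 2
Set all host bits to 1:
Broadcast: 221.131.162.243


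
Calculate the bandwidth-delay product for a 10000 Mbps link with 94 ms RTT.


BDP = bandwidth * RTT
= 10000 Mbps * 94 ms
= 10000 * 1e6 * 94 / 1000 bits
= 940000000 bits
= 117500000 bytes
= 114746.0938 KB
BDP = 940000000 bits (117500000 bytes)


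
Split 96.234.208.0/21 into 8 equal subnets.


New prefix = 21 + 3 = 24
Each subnet has 256 addresses
  96.234.208.0/24
  96.234.209.0/24
  96.234.210.0/24
  96.234.211.0/24
  96.234.212.0/24
  96.234.213.0/24
  96.234.214.0/24
  96.234.215.0/24
Subnets: 96.234.208.0/24, 96.234.209.0/24, 96.234.210.0/24, 96.234.211.0/24, 96.234.212.0/24, 96.234.213.0/24, 96.234.214.0/24, 96.234.215.0/24


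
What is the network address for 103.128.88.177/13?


IP:   01100111.10000000.01011000.10110001
Mask: 11111111.11111000.00000000.00000000
AND operation:
Net:  01100111.10000000.00000000.00000000
Network: 103.128.0.0/13


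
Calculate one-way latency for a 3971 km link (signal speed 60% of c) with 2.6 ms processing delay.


Speed = 0.6 * 3e5 km/s = 180000 km/s
Propagation delay = 3971 / 180000 = 0.0221 s = 22.0611 ms
Processing delay = 2.6 ms
Total one-way latency = 24.6611 ms


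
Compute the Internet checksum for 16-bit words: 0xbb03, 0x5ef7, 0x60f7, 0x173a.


Sum all words (with carry folding):
+ 0xbb03 = 0xbb03
+ 0x5ef7 = 0x19fb
+ 0x60f7 = 0x7af2
+ 0x173a = 0x922c
One's complement: ~0x922c
Checksum = 0x6dd3


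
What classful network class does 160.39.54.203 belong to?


First octet: 160
Binary: 10100000
10xxxxxx -> Class B (128-191)
Class B, default mask 255.255.0.0 (/16)


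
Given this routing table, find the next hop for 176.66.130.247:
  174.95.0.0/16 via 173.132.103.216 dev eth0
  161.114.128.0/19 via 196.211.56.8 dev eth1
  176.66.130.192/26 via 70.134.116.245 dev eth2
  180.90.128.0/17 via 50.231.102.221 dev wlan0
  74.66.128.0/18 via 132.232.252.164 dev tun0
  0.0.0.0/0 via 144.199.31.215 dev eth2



Longest prefix match for 176.66.130.247:
  /16 174.95.0.0: no
  /19 161.114.128.0: no
  /26 176.66.130.192: MATCH
  /17 180.90.128.0: no
  /18 74.66.128.0: no
  /0 0.0.0.0: MATCH
Selected: next-hop 70.134.116.245 via eth2 (matched /26)


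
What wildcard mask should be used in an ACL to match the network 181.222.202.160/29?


Subnet mask: 255.255.255.248
Wildcard = 255.255.255.255 - subnet mask
255 - 255 = 0
255 - 255 = 0
255 - 255 = 0
255 - 248 = 7
Wildcard: 0.0.0.7


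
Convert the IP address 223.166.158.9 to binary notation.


223 = 11011111
166 = 10100110
158 = 10011110
9 = 00001001
Binary: 11011111.10100110.10011110.00001001


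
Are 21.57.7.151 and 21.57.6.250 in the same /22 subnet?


Mask: 255.255.252.0
21.57.7.151 AND mask = 21.57.4.0
21.57.6.250 AND mask = 21.57.4.0
Yes, same subnet (21.57.4.0)


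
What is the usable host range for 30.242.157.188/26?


Network: 30.242.157.128
Broadcast: 30.242.157.191
First usable = network + 1
Last usable = broadcast - 1
Range: 30.242.157.129 to 30.242.157.190


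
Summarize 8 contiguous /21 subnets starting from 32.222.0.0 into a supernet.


Original prefix: /21
Number of subnets: 8 = 2^3
New prefix = 21 - 3 = 18
Supernet: 32.222.0.0/18


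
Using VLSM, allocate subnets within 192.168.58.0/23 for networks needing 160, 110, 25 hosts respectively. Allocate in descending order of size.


160 hosts -> /24 (254 usable): 192.168.58.0/24
110 hosts -> /25 (126 usable): 192.168.59.0/25
25 hosts -> /27 (30 usable): 192.168.59.128/27
Allocation: 192.168.58.0/24 (160 hosts, 254 usable); 192.168.59.0/25 (110 hosts, 126 usable); 192.168.59.128/27 (25 hosts, 30 usable)


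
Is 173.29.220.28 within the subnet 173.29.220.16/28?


Subnet network: 173.29.220.16
Test IP AND mask: 173.29.220.16
Yes, 173.29.220.28 is in 173.29.220.16/28


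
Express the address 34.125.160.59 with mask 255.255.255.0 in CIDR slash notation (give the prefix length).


Binary: 11111111.11111111.11111111.00000000
Count leading 1s
Prefix: /24


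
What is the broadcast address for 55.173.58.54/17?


Network: 55.173.0.0/17
Host bits = 15
Set all host bits to 1:
Broadcast: 55.173.127.255


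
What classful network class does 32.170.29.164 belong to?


First octet: 32
Binary: 00100000
0xxxxxxx -> Class A (1-126)
Class A, default mask 255.0.0.0 (/8)


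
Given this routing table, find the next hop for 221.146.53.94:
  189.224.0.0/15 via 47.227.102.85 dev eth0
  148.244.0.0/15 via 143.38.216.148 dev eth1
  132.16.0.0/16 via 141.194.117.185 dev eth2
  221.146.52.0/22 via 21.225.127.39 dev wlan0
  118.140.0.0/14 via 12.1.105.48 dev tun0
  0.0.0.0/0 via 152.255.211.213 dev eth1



Longest prefix match for 221.146.53.94:
  /15 189.224.0.0: no
  /15 148.244.0.0: no
  /16 132.16.0.0: no
  /22 221.146.52.0: MATCH
  /14 118.140.0.0: no
  /0 0.0.0.0: MATCH
Selected: next-hop 21.225.127.39 via wlan0 (matched /22)


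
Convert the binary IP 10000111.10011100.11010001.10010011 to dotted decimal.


10000111 = 135
10011100 = 156
11010001 = 209
10010011 = 147
IP: 135.156.209.147


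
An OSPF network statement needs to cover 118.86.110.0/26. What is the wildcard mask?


Subnet mask: 255.255.255.192
Wildcard = 255.255.255.255 - subnet mask
255 - 255 = 0
255 - 255 = 0
255 - 255 = 0
255 - 192 = 63
Wildcard: 0.0.0.63


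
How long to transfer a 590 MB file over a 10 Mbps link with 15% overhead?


Effective throughput = 10 * (1 - 15/100) = 8.5 Mbps
File size in Mb = 590 * 8 = 4720 Mb
Time = 4720 / 8.5
Time = 555.2941 seconds


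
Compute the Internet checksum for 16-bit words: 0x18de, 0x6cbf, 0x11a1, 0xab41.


Sum all words (with carry folding):
+ 0x18de = 0x18de
+ 0x6cbf = 0x859d
+ 0x11a1 = 0x973e
+ 0xab41 = 0x4280
One's complement: ~0x4280
Checksum = 0xbd7f


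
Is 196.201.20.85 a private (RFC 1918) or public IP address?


RFC 1918 private ranges:
  10.0.0.0/8 (10.0.0.0 - 10.255.255.255)
  172.16.0.0/12 (172.16.0.0 - 172.31.255.255)
  192.168.0.0/16 (192.168.0.0 - 192.168.255.255)
Public (not in any RFC 1918 range)


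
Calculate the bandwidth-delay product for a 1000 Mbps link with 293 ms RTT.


BDP = bandwidth * RTT
= 1000 Mbps * 293 ms
= 1000 * 1e6 * 293 / 1000 bits
= 293000000 bits
= 36625000 bytes
= 35766.6016 KB
BDP = 293000000 bits (36625000 bytes)


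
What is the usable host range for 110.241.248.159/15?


Network: 110.240.0.0
Broadcast: 110.241.255.255
First usable = network + 1
Last usable = broadcast - 1
Range: 110.240.0.1 to 110.241.255.254


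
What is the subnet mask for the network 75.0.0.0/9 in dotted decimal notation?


/9 means 9 network bits, 23 host bits
Binary: 11111111100000000000000000000000
Mask: 255.128.0.0


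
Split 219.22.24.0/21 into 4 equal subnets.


New prefix = 21 + 2 = 23
Each subnet has 512 addresses
  219.22.24.0/23
  219.22.26.0/23
  219.22.28.0/23
  219.22.30.0/23
Subnets: 219.22.24.0/23, 219.22.26.0/23, 219.22.28.0/23, 219.22.30.0/23


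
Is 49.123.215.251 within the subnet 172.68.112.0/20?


Subnet network: 172.68.112.0
Test IP AND mask: 49.123.208.0
No, 49.123.215.251 is not in 172.68.112.0/20


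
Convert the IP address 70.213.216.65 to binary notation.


70 = 01000110
213 = 11010101
216 = 11011000
65 = 01000001
Binary: 01000110.11010101.11011000.01000001


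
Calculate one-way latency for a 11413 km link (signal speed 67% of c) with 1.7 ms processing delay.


Speed = 0.67 * 3e5 km/s = 201000 km/s
Propagation delay = 11413 / 201000 = 0.0568 s = 56.7811 ms
Processing delay = 1.7 ms
Total one-way latency = 58.4811 ms


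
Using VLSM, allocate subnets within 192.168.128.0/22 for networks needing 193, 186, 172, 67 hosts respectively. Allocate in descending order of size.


193 hosts -> /24 (254 usable): 192.168.128.0/24
186 hosts -> /24 (254 usable): 192.168.129.0/24
172 hosts -> /24 (254 usable): 192.168.130.0/24
67 hosts -> /25 (126 usable): 192.168.131.0/25
Allocation: 192.168.128.0/24 (193 hosts, 254 usable); 192.168.129.0/24 (186 hosts, 254 usable); 192.168.130.0/24 (172 hosts, 254 usable); 192.168.131.0/25 (67 hosts, 126 usable)


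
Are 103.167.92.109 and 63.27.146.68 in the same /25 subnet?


Mask: 255.255.255.128
103.167.92.109 AND mask = 103.167.92.0
63.27.146.68 AND mask = 63.27.146.0
No, different subnets (103.167.92.0 vs 63.27.146.0)


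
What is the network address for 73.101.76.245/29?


IP:   01001001.01100101.01001100.11110101
Mask: 11111111.11111111.11111111.11111000
AND operation:
Net:  01001001.01100101.01001100.11110000
Network: 73.101.76.240/29


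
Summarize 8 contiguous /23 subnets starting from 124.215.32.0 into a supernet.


Original prefix: /23
Number of subnets: 8 = 2^3
New prefix = 23 - 3 = 20
Supernet: 124.215.32.0/20


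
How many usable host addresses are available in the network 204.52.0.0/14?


Host bits = 32 - 14 = 18
Total addresses = 2^18 = 262144
Usable = total - 2 (network and broadcast)
Usable hosts: 262142


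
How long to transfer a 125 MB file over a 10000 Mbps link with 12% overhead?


Effective throughput = 10000 * (1 - 12/100) = 8800 Mbps
File size in Mb = 125 * 8 = 1000 Mb
Time = 1000 / 8800
Time = 0.1136 seconds


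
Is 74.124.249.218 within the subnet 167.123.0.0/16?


Subnet network: 167.123.0.0
Test IP AND mask: 74.124.0.0
No, 74.124.249.218 is not in 167.123.0.0/16


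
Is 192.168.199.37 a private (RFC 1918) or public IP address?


RFC 1918 private ranges:
  10.0.0.0/8 (10.0.0.0 - 10.255.255.255)
  172.16.0.0/12 (172.16.0.0 - 172.31.255.255)
  192.168.0.0/16 (192.168.0.0 - 192.168.255.255)
Private (in 192.168.0.0/16)


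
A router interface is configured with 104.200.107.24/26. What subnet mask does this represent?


/26 means 26 network bits, 6 host bits
Binary: 11111111111111111111111111000000
Mask: 255.255.255.192


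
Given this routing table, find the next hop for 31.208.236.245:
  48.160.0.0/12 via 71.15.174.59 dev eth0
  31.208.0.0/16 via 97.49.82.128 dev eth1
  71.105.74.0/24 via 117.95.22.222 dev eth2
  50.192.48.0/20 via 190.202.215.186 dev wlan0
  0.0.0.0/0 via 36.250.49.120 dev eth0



Longest prefix match for 31.208.236.245:
  /12 48.160.0.0: no
  /16 31.208.0.0: MATCH
  /24 71.105.74.0: no
  /20 50.192.48.0: no
  /0 0.0.0.0: MATCH
Selected: next-hop 97.49.82.128 via eth1 (matched /16)
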